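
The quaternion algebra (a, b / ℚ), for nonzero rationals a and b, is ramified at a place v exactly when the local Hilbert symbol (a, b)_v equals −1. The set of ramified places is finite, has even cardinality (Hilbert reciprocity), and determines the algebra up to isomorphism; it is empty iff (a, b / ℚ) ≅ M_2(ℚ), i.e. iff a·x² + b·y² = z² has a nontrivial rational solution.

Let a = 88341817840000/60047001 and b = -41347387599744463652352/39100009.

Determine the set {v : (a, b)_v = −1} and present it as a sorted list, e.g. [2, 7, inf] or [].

[17, 19]

Mod squares: a ≡ 646, b ≡ -102. Check v ∈ {∞, 2, 3, 5, 7, 13, 17, 19, 37, 41, 43}.
v=2: v_2(a)=7, v_2(b)=9; units ≡ 3, 5 (mod 8); ε·ε+αω+βω = 1·0+7·1+9·1 ≡ 0  ⇒  (a,b)_2 = +1.
v=7: a=7^-2·(≡4), b=7^4·(≡3) mod 7; (4|7)=+1, (3|7)=-1; (−1)^{-2·4·3}·(+1)^4·(-1)^-2 = +1.
v=19: a=19^1·(≡15), b=19^2·(≡10) mod 19; (15|19)=-1, (10|19)=-1; (−1)^{1·2·9}·(-1)^2·(-1)^1 = -1.
v=43: a=43^4·(≡41), b=43^6·(≡20) mod 43; (41|43)=+1, (20|43)=-1; (−1)^{4·6·21}·(+1)^6·(-1)^4 = +1.
v=17: a=17^1·(≡8), b=17^3·(≡14) mod 17; (8|17)=+1, (14|17)=-1; (−1)^{1·3·8}·(+1)^3·(-1)^1 = -1.
v=∞: 646 > 0 and -102 < 0  ⇒  (a,b)_∞ = +1.
v=5: a=5^4·(≡4), b=5^0·(≡2) mod 5; (4|5)=+1, (2|5)=-1; (−1)^{4·0·2}·(+1)^0·(-1)^4 = +1.
v=3: a=3^-6·(≡1), b=3^1·(≡2) mod 3; (1|3)=+1, (2|3)=-1; (−1)^{-6·1·1}·(+1)^1·(-1)^-6 = +1.
v=37: a=37^0·(≡20), b=37^-2·(≡11) mod 37; (20|37)=-1, (11|37)=+1; (−1)^{0·-2·18}·(-1)^-2·(+1)^0 = +1.
v=41: a=41^-2·(≡10), b=41^0·(≡9) mod 41; (10|41)=+1, (9|41)=+1; (−1)^{-2·0·20}·(+1)^0·(+1)^-2 = +1.
v=13: a=13^0·(≡10), b=13^-4·(≡6) mod 13; (10|13)=+1, (6|13)=-1; (−1)^{0·-4·6}·(+1)^-4·(-1)^0 = +1.
(646, -102 / ℚ) ramifies at {17, 19}: a division algebra.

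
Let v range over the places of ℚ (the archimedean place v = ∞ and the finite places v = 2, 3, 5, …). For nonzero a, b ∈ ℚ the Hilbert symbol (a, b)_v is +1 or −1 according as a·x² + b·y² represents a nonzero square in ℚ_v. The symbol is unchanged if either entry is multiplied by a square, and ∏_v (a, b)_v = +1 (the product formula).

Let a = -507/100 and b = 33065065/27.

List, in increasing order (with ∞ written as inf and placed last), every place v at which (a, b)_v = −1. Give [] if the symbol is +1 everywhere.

(a, b) ≡ (-3, 819795) mod (ℚ^×)²; places V = {2, 3, 5, 11, 13, 31, 41, 43, ∞}.
(a,b)_43: α=0, u≡16; β=1, v≡17 (mod 43); (16|43)=+1, (17|43)=+1; sign (−1)^0·+1^1·+1^0 = +1.
(a,b)_2: α=-2, β=0; u≡5, v≡3 (mod 8); ε(u)ε(v)=0·1, αω(v)=-2·1, βω(u)=0·1; sum ≡ 0  ⇒  +1.
(a,b)_∞: sgn(-3)=−, sgn(819795)=+, so +1.
(a,b)_13: α=2, u≡4; β=0, v≡7 (mod 13); (4|13)=+1, (7|13)=-1; sign (−1)^0·+1^0·-1^2 = +1.
(a,b)_31: α=0, u≡25; β=1, v≡16 (mod 31); (25|31)=+1, (16|31)=+1; sign (−1)^0·+1^1·+1^0 = +1.
(a,b)_5: α=-2, u≡2; β=1, v≡4 (mod 5); (2|5)=-1, (4|5)=+1; sign (−1)^0·-1^1·+1^-2 = -1.
(a,b)_41: α=0, u≡6; β=1, v≡15 (mod 41); (6|41)=-1, (15|41)=-1; sign (−1)^0·-1^1·-1^0 = -1.
(a,b)_11: α=0, u≡10; β=2, v≡5 (mod 11); (10|11)=-1, (5|11)=+1; sign (−1)^0·-1^2·+1^0 = +1.
(a,b)_3: α=1, u≡2; β=-3, v≡1 (mod 3); (2|3)=-1, (1|3)=+1; sign (−1)^1·-1^-3·+1^1 = +1.
|Ram(-3, 819795)| = 2, even; anisotropic at {5, 41}.

[5, 41]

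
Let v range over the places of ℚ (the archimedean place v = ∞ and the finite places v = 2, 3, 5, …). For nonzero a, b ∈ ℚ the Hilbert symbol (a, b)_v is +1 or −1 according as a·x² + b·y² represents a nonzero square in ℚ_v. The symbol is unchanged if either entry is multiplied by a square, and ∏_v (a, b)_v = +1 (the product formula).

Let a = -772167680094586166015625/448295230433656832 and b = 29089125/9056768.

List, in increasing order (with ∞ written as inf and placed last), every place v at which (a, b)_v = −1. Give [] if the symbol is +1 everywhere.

[2, 3]

Mod squares: a ≡ -3570, b ≡ 170. Check v ∈ {∞, 2, 3, 5, 7, 11, 13, 17, 19, 23}.
v=23: a=23^-6·(≡9), b=23^0·(≡3) mod 23; (9|23)=+1, (3|23)=+1; (−1)^{-6·0·11}·(+1)^0·(+1)^-6 = +1.
v=19: a=19^-2·(≡2), b=19^-2·(≡18) mod 19; (2|19)=-1, (18|19)=-1; (−1)^{-2·-2·9}·(-1)^-2·(-1)^-2 = +1.
v=13: a=13^6·(≡2), b=13^2·(≡3) mod 13; (2|13)=-1, (3|13)=+1; (−1)^{6·2·6}·(-1)^2·(+1)^6 = +1.
v=5: a=5^9·(≡4), b=5^3·(≡1) mod 5; (4|5)=+1, (1|5)=+1; (−1)^{9·3·2}·(+1)^3·(+1)^9 = +1.
v=17: a=17^3·(≡11), b=17^1·(≡7) mod 17; (11|17)=-1, (7|17)=-1; (−1)^{3·1·8}·(-1)^1·(-1)^3 = +1.
v=3: a=3^9·(≡1), b=3^4·(≡2) mod 3; (1|3)=+1, (2|3)=-1; (−1)^{9·4·1}·(+1)^4·(-1)^9 = -1.
v=∞: -3570 < 0 and 170 > 0  ⇒  (a,b)_∞ = +1.
v=7: a=7^1·(≡1), b=7^-2·(≡4) mod 7; (1|7)=+1, (4|7)=+1; (−1)^{1·-2·3}·(+1)^-2·(+1)^1 = +1.
v=11: a=11^2·(≡5), b=11^0·(≡9) mod 11; (5|11)=+1, (9|11)=+1; (−1)^{2·0·5}·(+1)^0·(+1)^2 = +1.
v=2: v_2(a)=-23, v_2(b)=-9; units ≡ 7, 5 (mod 8); ε·ε+αω+βω = 1·0+-23·1+-9·0 ≡ 1  ⇒  (a,b)_2 = -1.
Ram(-3570, 170) = {2, 3}; no ℚ_2-point on the conic.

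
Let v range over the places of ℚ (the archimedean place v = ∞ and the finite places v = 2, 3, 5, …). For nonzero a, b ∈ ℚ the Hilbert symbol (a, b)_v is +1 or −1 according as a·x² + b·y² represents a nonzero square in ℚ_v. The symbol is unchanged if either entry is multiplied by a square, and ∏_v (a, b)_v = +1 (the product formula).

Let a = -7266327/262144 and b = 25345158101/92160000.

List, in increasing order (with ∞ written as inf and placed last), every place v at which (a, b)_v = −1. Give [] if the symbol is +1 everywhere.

Mod squares: a ≡ -87, b ≡ 29. Check v ∈ {∞, 2, 3, 5, 17, 29, 37, 47}.
v=5: a=5^0·(≡2), b=5^-4·(≡1) mod 5; (2|5)=-1, (1|5)=+1; (−1)^{0·-4·2}·(-1)^-4·(+1)^0 = +1.
v=∞: -87 < 0 and 29 > 0  ⇒  (a,b)_∞ = +1.
v=3: a=3^1·(≡1), b=3^-2·(≡2) mod 3; (1|3)=+1, (2|3)=-1; (−1)^{1·-2·1}·(+1)^-2·(-1)^1 = -1.
v=17: a=17^4·(≡8), b=17^2·(≡12) mod 17; (8|17)=+1, (12|17)=-1; (−1)^{4·2·8}·(+1)^2·(-1)^4 = +1.
v=37: a=37^0·(≡8), b=37^2·(≡14) mod 37; (8|37)=-1, (14|37)=-1; (−1)^{0·2·18}·(-1)^2·(-1)^0 = +1.
v=47: a=47^0·(≡25), b=47^2·(≡30) mod 47; (25|47)=+1, (30|47)=-1; (−1)^{0·2·23}·(+1)^2·(-1)^0 = +1.
v=2: v_2(a)=-18, v_2(b)=-14; units ≡ 1, 5 (mod 8); ε·ε+αω+βω = 0·0+-18·1+-14·0 ≡ 0  ⇒  (a,b)_2 = +1.
v=29: a=29^1·(≡2), b=29^1·(≡28) mod 29; (2|29)=-1, (28|29)=+1; (−1)^{1·1·14}·(-1)^1·(+1)^1 = -1.
Ram(-87, 29) = {3, 29}; no ℚ_3-point on the conic.

[3, 29]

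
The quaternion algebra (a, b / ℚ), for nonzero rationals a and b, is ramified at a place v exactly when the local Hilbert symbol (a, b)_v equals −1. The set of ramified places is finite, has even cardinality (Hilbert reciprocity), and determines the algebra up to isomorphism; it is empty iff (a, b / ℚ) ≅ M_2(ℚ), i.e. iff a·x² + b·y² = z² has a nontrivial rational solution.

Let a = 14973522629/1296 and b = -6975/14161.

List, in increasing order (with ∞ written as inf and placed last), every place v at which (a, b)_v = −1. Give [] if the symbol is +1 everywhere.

Mod squares: a ≡ 9269, b ≡ -31. Check v ∈ {∞, 2, 3, 5, 7, 13, 17, 23, 31, 41}.
v=7: a=7^0·(≡2), b=7^-2·(≡2) mod 7; (2|7)=+1, (2|7)=+1; (−1)^{0·-2·3}·(+1)^-2·(+1)^0 = +1.
v=41: a=41^2·(≡12), b=41^0·(≡33) mod 41; (12|41)=-1, (33|41)=+1; (−1)^{2·0·20}·(-1)^0·(+1)^2 = +1.
v=17: a=17^0·(≡16), b=17^-2·(≡11) mod 17; (16|17)=+1, (11|17)=-1; (−1)^{0·-2·8}·(+1)^-2·(-1)^0 = +1.
v=13: a=13^1·(≡11), b=13^0·(≡8) mod 13; (11|13)=-1, (8|13)=-1; (−1)^{1·0·6}·(-1)^0·(-1)^1 = -1.
v=3: a=3^-4·(≡2), b=3^2·(≡2) mod 3; (2|3)=-1, (2|3)=-1; (−1)^{-4·2·1}·(-1)^2·(-1)^-4 = +1.
v=31: a=31^3·(≡18), b=31^1·(≡22) mod 31; (18|31)=+1, (22|31)=-1; (−1)^{3·1·15}·(+1)^1·(-1)^3 = +1.
v=23: a=23^1·(≡8), b=23^0·(≡14) mod 23; (8|23)=+1, (14|23)=-1; (−1)^{1·0·11}·(+1)^0·(-1)^1 = -1.
v=5: a=5^0·(≡4), b=5^2·(≡1) mod 5; (4|5)=+1, (1|5)=+1; (−1)^{0·2·2}·(+1)^2·(+1)^0 = +1.
v=2: v_2(a)=-4, v_2(b)=0; units ≡ 5, 1 (mod 8); ε·ε+αω+βω = 0·0+-4·0+0·1 ≡ 0  ⇒  (a,b)_2 = +1.
v=∞: 9269 > 0 and -31 < 0  ⇒  (a,b)_∞ = +1.
(9269, -31 / ℚ) ramifies at {13, 23}: a division algebra.

[13, 23]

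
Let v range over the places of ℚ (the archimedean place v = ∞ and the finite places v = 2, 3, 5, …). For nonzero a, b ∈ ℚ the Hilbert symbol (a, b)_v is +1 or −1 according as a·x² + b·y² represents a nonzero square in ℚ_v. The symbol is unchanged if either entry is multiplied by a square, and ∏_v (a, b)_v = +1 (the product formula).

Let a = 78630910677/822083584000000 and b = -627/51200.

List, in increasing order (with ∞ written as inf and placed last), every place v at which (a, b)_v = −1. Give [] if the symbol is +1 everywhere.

[2, 3]

Mod squares: a ≡ 1653, b ≡ -1254. Check v ∈ {∞, 2, 3, 5, 7, 11, 19, 29}.
v=5: a=5^-6·(≡2), b=5^-2·(≡1) mod 5; (2|5)=-1, (1|5)=+1; (−1)^{-6·-2·2}·(-1)^-2·(+1)^-6 = +1.
v=2: v_2(a)=-30, v_2(b)=-11; units ≡ 5, 5 (mod 8); ε·ε+αω+βω = 0·0+-30·1+-11·1 ≡ 1  ⇒  (a,b)_2 = -1.
v=29: a=29^1·(≡7), b=29^0·(≡22) mod 29; (7|29)=+1, (22|29)=+1; (−1)^{1·0·14}·(+1)^0·(+1)^1 = +1.
v=∞: 1653 > 0 and -1254 < 0  ⇒  (a,b)_∞ = +1.
v=19: a=19^3·(≡4), b=19^1·(≡18) mod 19; (4|19)=+1, (18|19)=-1; (−1)^{3·1·9}·(+1)^1·(-1)^3 = +1.
v=7: a=7^-2·(≡4), b=7^0·(≡5) mod 7; (4|7)=+1, (5|7)=-1; (−1)^{-2·0·3}·(+1)^0·(-1)^-2 = +1.
v=3: a=3^3·(≡2), b=3^1·(≡2) mod 3; (2|3)=-1, (2|3)=-1; (−1)^{3·1·1}·(-1)^1·(-1)^3 = -1.
v=11: a=11^4·(≡4), b=11^1·(≡7) mod 11; (4|11)=+1, (7|11)=-1; (−1)^{4·1·5}·(+1)^1·(-1)^4 = +1.
|Ram(1653, -1254)| = 2, even; anisotropic at {2, 3}.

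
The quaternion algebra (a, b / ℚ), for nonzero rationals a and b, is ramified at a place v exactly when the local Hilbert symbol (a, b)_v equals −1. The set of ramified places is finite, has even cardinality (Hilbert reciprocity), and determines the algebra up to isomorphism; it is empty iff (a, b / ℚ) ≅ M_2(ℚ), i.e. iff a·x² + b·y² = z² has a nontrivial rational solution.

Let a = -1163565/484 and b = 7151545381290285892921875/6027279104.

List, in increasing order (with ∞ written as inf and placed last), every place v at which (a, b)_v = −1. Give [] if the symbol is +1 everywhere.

[3, 5, 13, 29]

Mod squares: a ≡ -85, b ≡ 211497. Check v ∈ {∞, 2, 3, 5, 7, 11, 13, 17, 19, 29}.
v=17: a=17^1·(≡6), b=17^5·(≡7) mod 17; (6|17)=-1, (7|17)=-1; (−1)^{1·5·8}·(-1)^5·(-1)^1 = +1.
v=7: a=7^0·(≡3), b=7^-2·(≡5) mod 7; (3|7)=-1, (5|7)=-1; (−1)^{0·-2·3}·(-1)^-2·(-1)^0 = +1.
v=13: a=13^2·(≡6), b=13^7·(≡8) mod 13; (6|13)=-1, (8|13)=-1; (−1)^{2·7·6}·(-1)^7·(-1)^2 = -1.
v=11: a=11^-2·(≡1), b=11^-3·(≡8) mod 11; (1|11)=+1, (8|11)=-1; (−1)^{-2·-3·5}·(+1)^-3·(-1)^-2 = +1.
v=29: a=29^0·(≡3), b=29^1·(≡14) mod 29; (3|29)=-1, (14|29)=-1; (−1)^{0·1·14}·(-1)^1·(-1)^0 = -1.
v=19: a=19^0·(≡10), b=19^-2·(≡12) mod 19; (10|19)=-1, (12|19)=-1; (−1)^{0·-2·9}·(-1)^-2·(-1)^0 = +1.
v=∞: -85 < 0 and 211497 > 0  ⇒  (a,b)_∞ = +1.
v=2: v_2(a)=-2, v_2(b)=-8; units ≡ 3, 1 (mod 8); ε·ε+αω+βω = 1·0+-2·0+-8·1 ≡ 0  ⇒  (a,b)_2 = +1.
v=3: a=3^4·(≡2), b=3^11·(≡2) mod 3; (2|3)=-1, (2|3)=-1; (−1)^{4·11·1}·(-1)^11·(-1)^4 = -1.
v=5: a=5^1·(≡3), b=5^6·(≡3) mod 5; (3|5)=-1, (3|5)=-1; (−1)^{1·6·2}·(-1)^6·(-1)^1 = -1.
(-85, 211497 / ℚ) ramifies at {3, 5, 13, 29}: a division algebra.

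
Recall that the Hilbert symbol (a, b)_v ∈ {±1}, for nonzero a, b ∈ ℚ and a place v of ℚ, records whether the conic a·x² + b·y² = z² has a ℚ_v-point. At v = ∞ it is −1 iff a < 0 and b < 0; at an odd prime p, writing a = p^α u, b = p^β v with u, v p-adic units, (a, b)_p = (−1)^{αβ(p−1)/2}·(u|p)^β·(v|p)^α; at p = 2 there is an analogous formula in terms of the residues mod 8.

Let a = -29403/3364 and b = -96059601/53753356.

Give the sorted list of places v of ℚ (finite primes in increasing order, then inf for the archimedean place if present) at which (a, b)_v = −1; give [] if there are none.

Mod squares: a ≡ -3, b ≡ -19. Check v ∈ {∞, 2, 3, 11, 19, 29}.
v=11: a=11^2·(≡6), b=11^4·(≡9) mod 11; (6|11)=-1, (9|11)=+1; (−1)^{2·4·5}·(-1)^4·(+1)^2 = +1.
v=3: a=3^5·(≡2), b=3^8·(≡2) mod 3; (2|3)=-1, (2|3)=-1; (−1)^{5·8·1}·(-1)^8·(-1)^5 = -1.
v=2: v_2(a)=-2, v_2(b)=-2; units ≡ 5, 5 (mod 8); ε·ε+αω+βω = 0·0+-2·1+-2·1 ≡ 0  ⇒  (a,b)_2 = +1.
v=29: a=29^-2·(≡8), b=29^-4·(≡8) mod 29; (8|29)=-1, (8|29)=-1; (−1)^{-2·-4·14}·(-1)^-4·(-1)^-2 = +1.
v=19: a=19^0·(≡9), b=19^-1·(≡2) mod 19; (9|19)=+1, (2|19)=-1; (−1)^{0·-1·9}·(+1)^-1·(-1)^0 = +1.
v=∞: -3 < 0 and -19 < 0  ⇒  (a,b)_∞ = -1.
Ram(-3, -19) = {3, ∞}; no ℚ_3-point on the conic.

[3, inf]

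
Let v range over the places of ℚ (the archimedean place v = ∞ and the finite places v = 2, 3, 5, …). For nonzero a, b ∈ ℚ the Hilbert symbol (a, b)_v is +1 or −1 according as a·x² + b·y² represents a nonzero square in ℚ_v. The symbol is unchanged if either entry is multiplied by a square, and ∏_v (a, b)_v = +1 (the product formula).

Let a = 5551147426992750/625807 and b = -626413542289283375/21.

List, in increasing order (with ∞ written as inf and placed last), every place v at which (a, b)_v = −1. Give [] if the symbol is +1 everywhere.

Mod squares: a ≡ 1330, b ≡ -19635. Check v ∈ {∞, 2, 3, 5, 7, 11, 13, 17, 19, 23, 31, 41, 47}.
v=13: a=13^-2·(≡1), b=13^0·(≡11) mod 13; (1|13)=+1, (11|13)=-1; (−1)^{-2·0·6}·(+1)^0·(-1)^-2 = +1.
v=5: a=5^3·(≡1), b=5^3·(≡3) mod 5; (1|5)=+1, (3|5)=-1; (−1)^{3·3·2}·(+1)^3·(-1)^3 = -1.
v=7: a=7^-1·(≡4), b=7^-1·(≡1) mod 7; (4|7)=+1, (1|7)=+1; (−1)^{-1·-1·3}·(+1)^-1·(+1)^-1 = -1.
v=2: v_2(a)=1, v_2(b)=0; units ≡ 1, 5 (mod 8); ε·ε+αω+βω = 0·0+1·1+0·0 ≡ 1  ⇒  (a,b)_2 = -1.
v=31: a=31^0·(≡18), b=31^2·(≡16) mod 31; (18|31)=+1, (16|31)=+1; (−1)^{0·2·15}·(+1)^2·(+1)^0 = +1.
v=41: a=41^2·(≡37), b=41^0·(≡18) mod 41; (37|41)=+1, (18|41)=+1; (−1)^{2·0·20}·(+1)^0·(+1)^2 = +1.
v=3: a=3^2·(≡1), b=3^-1·(≡1) mod 3; (1|3)=+1, (1|3)=+1; (−1)^{2·-1·1}·(+1)^-1·(+1)^2 = +1.
v=19: a=19^1·(≡12), b=19^2·(≡7) mod 19; (12|19)=-1, (7|19)=+1; (−1)^{1·2·9}·(-1)^2·(+1)^1 = +1.
v=17: a=17^2·(≡16), b=17^3·(≡15) mod 17; (16|17)=+1, (15|17)=+1; (−1)^{2·3·8}·(+1)^3·(+1)^2 = +1.
v=11: a=11^2·(≡8), b=11^3·(≡8) mod 11; (8|11)=-1, (8|11)=-1; (−1)^{2·3·5}·(-1)^3·(-1)^2 = -1.
v=∞: 1330 > 0 and -19635 < 0  ⇒  (a,b)_∞ = +1.
v=47: a=47^2·(≡16), b=47^2·(≡5) mod 47; (16|47)=+1, (5|47)=-1; (−1)^{2·2·23}·(+1)^2·(-1)^2 = +1.
v=23: a=23^-2·(≡15), b=23^0·(≡10) mod 23; (15|23)=-1, (10|23)=-1; (−1)^{-2·0·11}·(-1)^0·(-1)^-2 = +1.
Ram(1330, -19635) = {2, 5, 7, 11}; no ℚ_2-point on the conic.

[2, 5, 7, 11]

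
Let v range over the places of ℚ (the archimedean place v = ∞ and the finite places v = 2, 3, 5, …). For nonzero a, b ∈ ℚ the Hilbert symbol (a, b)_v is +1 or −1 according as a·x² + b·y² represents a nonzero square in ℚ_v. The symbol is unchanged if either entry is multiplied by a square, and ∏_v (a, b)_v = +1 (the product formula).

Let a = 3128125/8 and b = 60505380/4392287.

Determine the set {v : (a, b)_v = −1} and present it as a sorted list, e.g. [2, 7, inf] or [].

[7, 13, 17, 23]

(a, b) ≡ (10010, 25415) mod (ℚ^×)²; places V = {2, 3, 5, 7, 11, 13, 17, 19, 23, ∞}.
(a,b)_17: α=0, u≡5; β=1, v≡16 (mod 17); (5|17)=-1, (16|17)=+1; sign (−1)^0·-1^1·+1^0 = -1.
(a,b)_5: α=5, u≡2; β=1, v≡3 (mod 5); (2|5)=-1, (3|5)=-1; sign (−1)^0·-1^1·-1^5 = +1.
(a,b)_13: α=1, u≡1; β=3, v≡2 (mod 13); (1|13)=+1, (2|13)=-1; sign (−1)^0·+1^3·-1^1 = -1.
(a,b)_2: α=-3, β=2; u≡5, v≡7 (mod 8); ε(u)ε(v)=0·1, αω(v)=-3·0, βω(u)=2·1; sum ≡ 0  ⇒  +1.
(a,b)_11: α=1, u≡10; β=0, v≡5 (mod 11); (10|11)=-1, (5|11)=+1; sign (−1)^0·-1^0·+1^1 = +1.
(a,b)_7: α=1, u≡2; β=0, v≡3 (mod 7); (2|7)=+1, (3|7)=-1; sign (−1)^0·+1^0·-1^1 = -1.
(a,b)_∞: sgn(10010)=+, sgn(25415)=+, so +1.
(a,b)_3: α=0, u≡2; β=4, v≡2 (mod 3); (2|3)=-1, (2|3)=-1; sign (−1)^0·-1^4·-1^0 = +1.
(a,b)_23: α=0, u≡7; β=-3, v≡1 (mod 23); (7|23)=-1, (1|23)=+1; sign (−1)^0·-1^-3·+1^0 = -1.
(a,b)_19: α=0, u≡17; β=-2, v≡10 (mod 19); (17|19)=+1, (10|19)=-1; sign (−1)^0·+1^-2·-1^0 = +1.
(10010, 25415 / ℚ) ramifies at {7, 13, 17, 23}: a division algebra.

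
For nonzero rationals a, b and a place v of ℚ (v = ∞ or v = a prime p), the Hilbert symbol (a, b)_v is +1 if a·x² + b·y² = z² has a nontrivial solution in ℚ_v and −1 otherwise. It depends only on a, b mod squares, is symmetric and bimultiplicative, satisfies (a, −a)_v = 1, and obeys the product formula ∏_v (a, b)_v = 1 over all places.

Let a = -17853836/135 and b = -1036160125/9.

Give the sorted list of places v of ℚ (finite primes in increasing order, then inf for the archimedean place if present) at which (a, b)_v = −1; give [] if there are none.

Mod squares: a ≡ -165, b ≡ -5005. Check v ∈ {∞, 2, 3, 5, 7, 11, 13}.
v=∞: -165 < 0 and -5005 < 0  ⇒  (a,b)_∞ = -1.
v=13: a=13^2·(≡4), b=13^3·(≡6) mod 13; (4|13)=+1, (6|13)=-1; (−1)^{2·3·6}·(+1)^3·(-1)^2 = +1.
v=7: a=7^4·(≡6), b=7^3·(≡5) mod 7; (6|7)=-1, (5|7)=-1; (−1)^{4·3·3}·(-1)^3·(-1)^4 = -1.
v=5: a=5^-1·(≡2), b=5^3·(≡1) mod 5; (2|5)=-1, (1|5)=+1; (−1)^{-1·3·2}·(-1)^3·(+1)^-1 = -1.
v=3: a=3^-3·(≡2), b=3^-2·(≡2) mod 3; (2|3)=-1, (2|3)=-1; (−1)^{-3·-2·1}·(-1)^-2·(-1)^-3 = -1.
v=2: v_2(a)=2, v_2(b)=0; units ≡ 3, 3 (mod 8); ε·ε+αω+βω = 1·1+2·1+0·1 ≡ 1  ⇒  (a,b)_2 = -1.
v=11: a=11^1·(≡6), b=11^1·(≡10) mod 11; (6|11)=-1, (10|11)=-1; (−1)^{1·1·5}·(-1)^1·(-1)^1 = -1.
(-165, -5005 / ℚ) ramifies at {2, 3, 5, 7, 11, ∞}: a division algebra.

[2, 3, 5, 7, 11, inf]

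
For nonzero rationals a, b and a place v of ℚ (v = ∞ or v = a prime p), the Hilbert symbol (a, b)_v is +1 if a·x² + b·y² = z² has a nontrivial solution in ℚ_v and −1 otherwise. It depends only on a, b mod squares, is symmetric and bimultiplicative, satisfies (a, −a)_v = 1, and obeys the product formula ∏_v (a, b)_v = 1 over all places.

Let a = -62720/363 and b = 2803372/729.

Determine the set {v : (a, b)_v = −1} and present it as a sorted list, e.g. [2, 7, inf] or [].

Mod squares: a ≡ -15, b ≡ 4147. Check v ∈ {∞, 2, 3, 5, 7, 11, 13, 29}.
v=2: v_2(a)=8, v_2(b)=2; units ≡ 1, 3 (mod 8); ε·ε+αω+βω = 0·1+8·1+2·0 ≡ 0  ⇒  (a,b)_2 = +1.
v=∞: -15 < 0 and 4147 > 0  ⇒  (a,b)_∞ = +1.
v=29: a=29^0·(≡14), b=29^1·(≡10) mod 29; (14|29)=-1, (10|29)=-1; (−1)^{0·1·14}·(-1)^1·(-1)^0 = -1.
v=13: a=13^0·(≡8), b=13^3·(≡2) mod 13; (8|13)=-1, (2|13)=-1; (−1)^{0·3·6}·(-1)^3·(-1)^0 = -1.
v=5: a=5^1·(≡2), b=5^0·(≡3) mod 5; (2|5)=-1, (3|5)=-1; (−1)^{1·0·2}·(-1)^0·(-1)^1 = -1.
v=3: a=3^-1·(≡1), b=3^-6·(≡1) mod 3; (1|3)=+1, (1|3)=+1; (−1)^{-1·-6·1}·(+1)^-6·(+1)^-1 = +1.
v=7: a=7^2·(≡6), b=7^0·(≡5) mod 7; (6|7)=-1, (5|7)=-1; (−1)^{2·0·3}·(-1)^0·(-1)^2 = +1.
v=11: a=11^-2·(≡8), b=11^1·(≡5) mod 11; (8|11)=-1, (5|11)=+1; (−1)^{-2·1·5}·(-1)^1·(+1)^-2 = -1.
|Ram(-15, 4147)| = 4, even; anisotropic at {5, 11, 13, 29}.

[5, 11, 13, 29]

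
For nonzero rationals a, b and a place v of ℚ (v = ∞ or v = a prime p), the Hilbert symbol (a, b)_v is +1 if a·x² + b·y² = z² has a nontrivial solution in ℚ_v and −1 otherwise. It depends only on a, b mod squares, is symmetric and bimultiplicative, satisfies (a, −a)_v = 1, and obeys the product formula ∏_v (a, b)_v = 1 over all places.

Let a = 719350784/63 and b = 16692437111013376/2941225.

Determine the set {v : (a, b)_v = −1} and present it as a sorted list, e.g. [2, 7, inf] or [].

(a, b) ≡ (5117, 31) mod (ℚ^×)²; places V = {2, 3, 5, 7, 17, 31, 43, ∞}.
(a,b)_2: α=10, β=20; u≡5, v≡7 (mod 8); ε(u)ε(v)=0·1, αω(v)=10·0, βω(u)=20·1; sum ≡ 0  ⇒  +1.
(a,b)_43: α=1, u≡27; β=2, v≡17 (mod 43); (27|43)=-1, (17|43)=+1; sign (−1)^0·-1^2·+1^1 = +1.
(a,b)_7: α=-1, u≡6; β=-6, v≡5 (mod 7); (6|7)=-1, (5|7)=-1; sign (−1)^0·-1^-6·-1^-1 = -1.
(a,b)_17: α=1, u≡10; β=2, v≡7 (mod 17); (10|17)=-1, (7|17)=-1; sign (−1)^0·-1^2·-1^1 = -1.
(a,b)_3: α=-2, u≡2; β=0, v≡1 (mod 3); (2|3)=-1, (1|3)=+1; sign (−1)^0·-1^0·+1^-2 = +1.
(a,b)_5: α=0, u≡3; β=-2, v≡4 (mod 5); (3|5)=-1, (4|5)=+1; sign (−1)^0·-1^-2·+1^0 = +1.
(a,b)_∞: sgn(5117)=+, sgn(31)=+, so +1.
(a,b)_31: α=2, u≡18; β=3, v≡2 (mod 31); (18|31)=+1, (2|31)=+1; sign (−1)^0·+1^3·+1^2 = +1.
(5117, 31 / ℚ) ramifies at {7, 17}: a division algebra.

[7, 17]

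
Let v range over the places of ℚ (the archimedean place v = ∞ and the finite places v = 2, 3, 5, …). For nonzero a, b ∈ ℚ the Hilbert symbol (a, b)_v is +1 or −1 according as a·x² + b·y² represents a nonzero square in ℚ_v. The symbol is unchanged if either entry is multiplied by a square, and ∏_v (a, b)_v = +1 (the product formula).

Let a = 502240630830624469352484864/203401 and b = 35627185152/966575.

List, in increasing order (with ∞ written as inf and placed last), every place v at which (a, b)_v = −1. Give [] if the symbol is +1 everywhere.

[19, 23, 31, 37]

(a, b) ≡ (19548321, 9879259) mod (ℚ^×)²; places V = {2, 3, 5, 11, 13, 17, 19, 23, 31, 37, 41, 47, ∞}.
(a,b)_31: α=1, u≡5; β=0, v≡30 (mod 31); (5|31)=+1, (30|31)=-1; sign (−1)^0·+1^0·-1^1 = -1.
(a,b)_17: α=2, u≡1; β=0, v≡16 (mod 17); (1|17)=+1, (16|17)=+1; sign (−1)^0·+1^0·+1^2 = +1.
(a,b)_2: α=12, β=10; u≡1, v≡3 (mod 8); ε(u)ε(v)=0·1, αω(v)=12·1, βω(u)=10·0; sum ≡ 0  ⇒  +1.
(a,b)_∞: sgn(19548321)=+, sgn(9879259)=+, so +1.
(a,b)_19: α=3, u≡11; β=1, v≡7 (mod 19); (11|19)=+1, (7|19)=+1; sign (−1)^1·+1^1·+1^3 = -1.
(a,b)_41: α=-2, u≡7; β=-2, v≡17 (mod 41); (7|41)=-1, (17|41)=-1; sign (−1)^0·-1^-2·-1^-2 = +1.
(a,b)_23: α=1, u≡6; β=-1, v≡12 (mod 23); (6|23)=+1, (12|23)=+1; sign (−1)^1·+1^-1·+1^1 = -1.
(a,b)_5: α=0, u≡4; β=-2, v≡4 (mod 5); (4|5)=+1, (4|5)=+1; sign (−1)^0·+1^-2·+1^0 = +1.
(a,b)_13: α=1, u≡11; β=1, v≡7 (mod 13); (11|13)=-1, (7|13)=-1; sign (−1)^0·-1^1·-1^1 = +1.
(a,b)_3: α=3, u≡2; β=4, v≡1 (mod 3); (2|3)=-1, (1|3)=+1; sign (−1)^0·-1^4·+1^3 = +1.
(a,b)_11: α=-2, u≡4; β=0, v≡4 (mod 11); (4|11)=+1, (4|11)=+1; sign (−1)^0·+1^0·+1^-2 = +1.
(a,b)_37: α=3, u≡10; β=1, v≡13 (mod 37); (10|37)=+1, (13|37)=-1; sign (−1)^0·+1^1·-1^3 = -1.
(a,b)_47: α=4, u≡6; β=1, v≡19 (mod 47); (6|47)=+1, (19|47)=-1; sign (−1)^0·+1^1·-1^4 = +1.
(19548321, 9879259 / ℚ) ramifies at {19, 23, 31, 37}: a division algebra.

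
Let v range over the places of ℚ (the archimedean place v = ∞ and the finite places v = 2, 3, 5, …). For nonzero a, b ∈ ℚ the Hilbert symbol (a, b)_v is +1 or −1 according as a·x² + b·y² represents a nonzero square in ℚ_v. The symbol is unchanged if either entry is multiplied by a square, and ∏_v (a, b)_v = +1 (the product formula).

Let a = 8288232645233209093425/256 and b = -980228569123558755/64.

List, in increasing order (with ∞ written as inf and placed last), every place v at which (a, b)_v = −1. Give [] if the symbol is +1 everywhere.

[3, 5, 7, 13]

Mod squares: a ≡ 273, b ≡ -155155. Check v ∈ {∞, 2, 3, 5, 7, 11, 13, 31}.
v=5: a=5^2·(≡2), b=5^1·(≡1) mod 5; (2|5)=-1, (1|5)=+1; (−1)^{2·1·2}·(-1)^1·(+1)^2 = -1.
v=31: a=31^4·(≡10), b=31^3·(≡6) mod 31; (10|31)=+1, (6|31)=-1; (−1)^{4·3·15}·(+1)^3·(-1)^4 = +1.
v=11: a=11^4·(≡3), b=11^3·(≡6) mod 11; (3|11)=+1, (6|11)=-1; (−1)^{4·3·5}·(+1)^3·(-1)^4 = +1.
v=7: a=7^1·(≡1), b=7^3·(≡4) mod 7; (1|7)=+1, (4|7)=+1; (−1)^{1·3·3}·(+1)^3·(+1)^1 = -1.
v=∞: 273 > 0 and -155155 < 0  ⇒  (a,b)_∞ = +1.
v=13: a=13^3·(≡6), b=13^3·(≡4) mod 13; (6|13)=-1, (4|13)=+1; (−1)^{3·3·6}·(-1)^3·(+1)^3 = -1.
v=3: a=3^13·(≡1), b=3^8·(≡2) mod 3; (1|3)=+1, (2|3)=-1; (−1)^{13·8·1}·(+1)^8·(-1)^13 = -1.
v=2: v_2(a)=-8, v_2(b)=-6; units ≡ 1, 5 (mod 8); ε·ε+αω+βω = 0·0+-8·1+-6·0 ≡ 0  ⇒  (a,b)_2 = +1.
(273, -155155 / ℚ) ramifies at {3, 5, 7, 13}: a division algebra.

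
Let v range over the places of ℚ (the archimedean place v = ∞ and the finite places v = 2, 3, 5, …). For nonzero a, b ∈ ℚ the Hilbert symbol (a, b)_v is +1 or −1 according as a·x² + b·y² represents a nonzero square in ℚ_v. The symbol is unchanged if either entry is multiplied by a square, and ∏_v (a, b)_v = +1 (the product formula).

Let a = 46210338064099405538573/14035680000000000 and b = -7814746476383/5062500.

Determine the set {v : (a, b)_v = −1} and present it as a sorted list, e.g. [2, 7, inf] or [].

[11, 17]

(a, b) ≡ (231, -5423) mod (ℚ^×)²; places V = {2, 3, 5, 7, 11, 17, 19, 29, ∞}.
(a,b)_29: α=4, u≡6; β=3, v≡5 (mod 29); (6|29)=+1, (5|29)=+1; sign (−1)^0·+1^3·+1^4 = +1.
(a,b)_17: α=6, u≡11; β=3, v≡4 (mod 17); (11|17)=-1, (4|17)=+1; sign (−1)^0·-1^3·+1^6 = -1.
(a,b)_19: α=-2, u≡12; β=0, v≡7 (mod 19); (12|19)=-1, (7|19)=+1; sign (−1)^0·-1^0·+1^-2 = +1.
(a,b)_∞: sgn(231)=+, sgn(-5423)=−, so +1.
(a,b)_11: α=5, u≡7; β=3, v≡6 (mod 11); (7|11)=-1, (6|11)=-1; sign (−1)^1·-1^3·-1^5 = -1.
(a,b)_2: α=-14, β=-2; u≡7, v≡1 (mod 8); ε(u)ε(v)=1·0, αω(v)=-14·0, βω(u)=-2·0; sum ≡ 0  ⇒  +1.
(a,b)_7: α=5, u≡5; β=2, v≡4 (mod 7); (5|7)=-1, (4|7)=+1; sign (−1)^0·-1^2·+1^5 = +1.
(a,b)_3: α=-5, u≡2; β=-4, v≡1 (mod 3); (2|3)=-1, (1|3)=+1; sign (−1)^0·-1^-4·+1^-5 = +1.
(a,b)_5: α=-10, u≡4; β=-6, v≡3 (mod 5); (4|5)=+1, (3|5)=-1; sign (−1)^0·+1^-6·-1^-10 = +1.
(231, -5423 / ℚ) ramifies at {11, 17}: a division algebra.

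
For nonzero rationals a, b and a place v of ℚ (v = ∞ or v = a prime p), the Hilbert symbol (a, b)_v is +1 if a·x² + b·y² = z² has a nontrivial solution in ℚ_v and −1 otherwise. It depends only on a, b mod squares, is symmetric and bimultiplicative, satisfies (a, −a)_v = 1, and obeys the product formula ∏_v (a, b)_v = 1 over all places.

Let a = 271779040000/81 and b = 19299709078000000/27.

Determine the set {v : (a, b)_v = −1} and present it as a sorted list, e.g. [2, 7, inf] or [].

[2, 13, 19, 23]

Mod squares: a ≡ 19, b ≡ 1794. Check v ∈ {∞, 2, 3, 5, 13, 19, 23}.
v=23: a=23^2·(≡14), b=23^3·(≡1) mod 23; (14|23)=-1, (1|23)=+1; (−1)^{2·3·11}·(-1)^3·(+1)^2 = -1.
v=3: a=3^-4·(≡1), b=3^-3·(≡1) mod 3; (1|3)=+1, (1|3)=+1; (−1)^{-4·-3·1}·(+1)^-3·(+1)^-4 = +1.
v=19: a=19^1·(≡5), b=19^2·(≡3) mod 19; (5|19)=+1, (3|19)=-1; (−1)^{1·2·9}·(+1)^2·(-1)^1 = -1.
v=13: a=13^2·(≡6), b=13^3·(≡6) mod 13; (6|13)=-1, (6|13)=-1; (−1)^{2·3·6}·(-1)^3·(-1)^2 = -1.
v=∞: 19 > 0 and 1794 > 0  ⇒  (a,b)_∞ = +1.
v=5: a=5^4·(≡4), b=5^6·(≡1) mod 5; (4|5)=+1, (1|5)=+1; (−1)^{4·6·2}·(+1)^6·(+1)^4 = +1.
v=2: v_2(a)=8, v_2(b)=7; units ≡ 3, 1 (mod 8); ε·ε+αω+βω = 1·0+8·0+7·1 ≡ 1  ⇒  (a,b)_2 = -1.
Ram(19, 1794) = {2, 13, 19, 23}; no ℚ_2-point on the conic.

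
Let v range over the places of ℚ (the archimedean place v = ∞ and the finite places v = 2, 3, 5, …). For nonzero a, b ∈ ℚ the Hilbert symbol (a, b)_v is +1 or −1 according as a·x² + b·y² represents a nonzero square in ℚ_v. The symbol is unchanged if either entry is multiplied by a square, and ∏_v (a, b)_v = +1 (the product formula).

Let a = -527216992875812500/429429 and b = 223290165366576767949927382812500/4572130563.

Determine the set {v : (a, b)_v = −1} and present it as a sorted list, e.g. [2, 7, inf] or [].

(a, b) ≡ (-510620313, 87) mod (ℚ^×)²; places V = {2, 3, 5, 7, 11, 13, 17, 19, 29, 31, 37, 43, ∞}.
(a,b)_31: α=3, u≡19; β=6, v≡18 (mod 31); (19|31)=+1, (18|31)=+1; sign (−1)^0·+1^6·+1^3 = +1.
(a,b)_11: α=-2, u≡2; β=-2, v≡10 (mod 11); (2|11)=-1, (10|11)=-1; sign (−1)^0·-1^-2·-1^-2 = +1.
(a,b)_∞: sgn(-510620313)=−, sgn(87)=+, so +1.
(a,b)_5: α=6, u≡2; β=10, v≡3 (mod 5); (2|5)=-1, (3|5)=-1; sign (−1)^0·-1^10·-1^6 = +1.
(a,b)_13: α=-2, u≡2; β=-4, v≡10 (mod 13); (2|13)=-1, (10|13)=+1; sign (−1)^0·-1^-4·+1^-2 = +1.
(a,b)_3: α=-1, u≡2; β=-3, v≡2 (mod 3); (2|3)=-1, (2|3)=-1; sign (−1)^1·-1^-3·-1^-1 = -1.
(a,b)_7: α=-1, u≡2; β=-2, v≡5 (mod 7); (2|7)=+1, (5|7)=-1; sign (−1)^0·+1^-2·-1^-1 = -1.
(a,b)_43: α=1, u≡8; β=2, v≡21 (mod 43); (8|43)=-1, (21|43)=+1; sign (−1)^0·-1^2·+1^1 = +1.
(a,b)_29: α=1, u≡26; β=3, v≡26 (mod 29); (26|29)=-1, (26|29)=-1; sign (−1)^0·-1^3·-1^1 = +1.
(a,b)_19: α=2, u≡14; β=2, v≡9 (mod 19); (14|19)=-1, (9|19)=+1; sign (−1)^0·-1^2·+1^2 = +1.
(a,b)_17: α=1, u≡11; β=2, v≡15 (mod 17); (11|17)=-1, (15|17)=+1; sign (−1)^0·-1^2·+1^1 = +1.
(a,b)_2: α=2, β=2; u≡7, v≡7 (mod 8); ε(u)ε(v)=1·1, αω(v)=2·0, βω(u)=2·0; sum ≡ 1  ⇒  -1.
(a,b)_37: α=1, u≡3; β=2, v≡20 (mod 37); (3|37)=+1, (20|37)=-1; sign (−1)^0·+1^2·-1^1 = -1.
|Ram(-510620313, 87)| = 4, even; anisotropic at {2, 3, 7, 37}.

[2, 3, 7, 37]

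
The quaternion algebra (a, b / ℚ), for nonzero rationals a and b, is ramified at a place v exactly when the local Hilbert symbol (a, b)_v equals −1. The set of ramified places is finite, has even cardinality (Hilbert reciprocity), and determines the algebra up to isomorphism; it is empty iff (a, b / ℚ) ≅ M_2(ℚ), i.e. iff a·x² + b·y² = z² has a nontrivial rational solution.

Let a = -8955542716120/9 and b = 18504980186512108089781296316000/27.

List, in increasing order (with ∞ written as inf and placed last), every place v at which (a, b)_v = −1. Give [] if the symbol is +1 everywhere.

[2, 3, 17, 23]

(a, b) ≡ (-2470, 11730) mod (ℚ^×)²; places V = {2, 3, 5, 7, 11, 13, 17, 19, 23, ∞}.
(a,b)_23: α=2, u≡7; β=5, v≡9 (mod 23); (7|23)=-1, (9|23)=+1; sign (−1)^0·-1^5·+1^2 = -1.
(a,b)_∞: sgn(-2470)=−, sgn(11730)=+, so +1.
(a,b)_5: α=1, u≡4; β=3, v≡4 (mod 5); (4|5)=+1, (4|5)=+1; sign (−1)^0·+1^3·+1^1 = +1.
(a,b)_7: α=2, u≡4; β=4, v≡3 (mod 7); (4|7)=+1, (3|7)=-1; sign (−1)^0·+1^4·-1^2 = +1.
(a,b)_11: α=2, u≡4; β=2, v≡3 (mod 11); (4|11)=+1, (3|11)=+1; sign (−1)^0·+1^2·+1^2 = +1.
(a,b)_17: α=2, u≡14; β=5, v≡7 (mod 17); (14|17)=-1, (7|17)=-1; sign (−1)^0·-1^5·-1^2 = -1.
(a,b)_3: α=-2, u≡2; β=-3, v≡1 (mod 3); (2|3)=-1, (1|3)=+1; sign (−1)^0·-1^-3·+1^-2 = -1.
(a,b)_19: α=1, u≡3; β=2, v≡9 (mod 19); (3|19)=-1, (9|19)=+1; sign (−1)^0·-1^2·+1^1 = +1.
(a,b)_13: α=1, u≡8; β=6, v≡3 (mod 13); (8|13)=-1, (3|13)=+1; sign (−1)^0·-1^6·+1^1 = +1.
(a,b)_2: α=3, β=5; u≡5, v≡1 (mod 8); ε(u)ε(v)=0·0, αω(v)=3·0, βω(u)=5·1; sum ≡ 1  ⇒  -1.
(-2470, 11730 / ℚ) ramifies at {2, 3, 17, 23}: a division algebra.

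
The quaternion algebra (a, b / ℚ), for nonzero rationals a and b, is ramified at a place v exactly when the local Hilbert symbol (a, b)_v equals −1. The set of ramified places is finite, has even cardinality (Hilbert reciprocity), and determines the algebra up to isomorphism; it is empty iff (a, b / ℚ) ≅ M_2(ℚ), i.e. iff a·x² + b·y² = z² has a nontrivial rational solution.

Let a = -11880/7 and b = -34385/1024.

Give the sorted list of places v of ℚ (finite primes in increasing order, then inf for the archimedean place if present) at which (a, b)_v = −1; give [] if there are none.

[7, inf]

Mod squares: a ≡ -2310, b ≡ -65. Check v ∈ {∞, 2, 3, 5, 7, 11, 13, 23}.
v=13: a=13^0·(≡4), b=13^1·(≡2) mod 13; (4|13)=+1, (2|13)=-1; (−1)^{0·1·6}·(+1)^1·(-1)^0 = +1.
v=23: a=23^0·(≡18), b=23^2·(≡8) mod 23; (18|23)=+1, (8|23)=+1; (−1)^{0·2·11}·(+1)^2·(+1)^0 = +1.
v=5: a=5^1·(≡2), b=5^1·(≡2) mod 5; (2|5)=-1, (2|5)=-1; (−1)^{1·1·2}·(-1)^1·(-1)^1 = +1.
v=2: v_2(a)=3, v_2(b)=-10; units ≡ 5, 7 (mod 8); ε·ε+αω+βω = 0·1+3·0+-10·1 ≡ 0  ⇒  (a,b)_2 = +1.
v=3: a=3^3·(≡1), b=3^0·(≡1) mod 3; (1|3)=+1, (1|3)=+1; (−1)^{3·0·1}·(+1)^0·(+1)^3 = +1.
v=7: a=7^-1·(≡6), b=7^0·(≡3) mod 7; (6|7)=-1, (3|7)=-1; (−1)^{-1·0·3}·(-1)^0·(-1)^-1 = -1.
v=∞: -2310 < 0 and -65 < 0  ⇒  (a,b)_∞ = -1.
v=11: a=11^1·(≡6), b=11^0·(≡1) mod 11; (6|11)=-1, (1|11)=+1; (−1)^{1·0·5}·(-1)^0·(+1)^1 = +1.
(-2310, -65 / ℚ) ramifies at {7, ∞}: a division algebra.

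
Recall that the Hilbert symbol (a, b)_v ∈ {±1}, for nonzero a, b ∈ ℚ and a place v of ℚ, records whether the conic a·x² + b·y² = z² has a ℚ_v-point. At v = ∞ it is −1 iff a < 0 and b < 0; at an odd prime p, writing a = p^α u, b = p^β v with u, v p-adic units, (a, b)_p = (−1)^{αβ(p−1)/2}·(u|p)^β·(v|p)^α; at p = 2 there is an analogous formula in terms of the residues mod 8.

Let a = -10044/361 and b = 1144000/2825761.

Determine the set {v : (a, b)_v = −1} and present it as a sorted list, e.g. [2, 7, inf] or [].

[11, 13]

(a, b) ≡ (-31, 715) mod (ℚ^×)²; places V = {2, 3, 5, 11, 13, 19, 31, 41, ∞}.
(a,b)_13: α=0, u≡7; β=1, v≡1 (mod 13); (7|13)=-1, (1|13)=+1; sign (−1)^0·-1^1·+1^0 = -1.
(a,b)_5: α=0, u≡1; β=3, v≡2 (mod 5); (1|5)=+1, (2|5)=-1; sign (−1)^0·+1^3·-1^0 = +1.
(a,b)_∞: sgn(-31)=−, sgn(715)=+, so +1.
(a,b)_31: α=1, u≡21; β=0, v≡9 (mod 31); (21|31)=-1, (9|31)=+1; sign (−1)^0·-1^0·+1^1 = +1.
(a,b)_2: α=2, β=6; u≡1, v≡3 (mod 8); ε(u)ε(v)=0·1, αω(v)=2·1, βω(u)=6·0; sum ≡ 0  ⇒  +1.
(a,b)_11: α=0, u≡6; β=1, v≡7 (mod 11); (6|11)=-1, (7|11)=-1; sign (−1)^0·-1^1·-1^0 = -1.
(a,b)_19: α=-2, u≡7; β=0, v≡2 (mod 19); (7|19)=+1, (2|19)=-1; sign (−1)^0·+1^0·-1^-2 = +1.
(a,b)_41: α=0, u≡5; β=-4, v≡18 (mod 41); (5|41)=+1, (18|41)=+1; sign (−1)^0·+1^-4·+1^0 = +1.
(a,b)_3: α=4, u≡2; β=0, v≡1 (mod 3); (2|3)=-1, (1|3)=+1; sign (−1)^0·-1^0·+1^4 = +1.
(-31, 715 / ℚ) ramifies at {11, 13}: a division algebra.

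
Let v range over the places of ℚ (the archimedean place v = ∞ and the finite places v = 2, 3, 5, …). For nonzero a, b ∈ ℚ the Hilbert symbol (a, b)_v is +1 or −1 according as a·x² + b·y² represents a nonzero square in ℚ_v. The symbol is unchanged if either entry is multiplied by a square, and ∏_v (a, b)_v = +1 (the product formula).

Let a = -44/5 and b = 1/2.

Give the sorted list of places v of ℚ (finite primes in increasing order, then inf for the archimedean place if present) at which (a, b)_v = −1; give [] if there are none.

[5, 11]

Mod squares: a ≡ -55, b ≡ 2. Check v ∈ {∞, 2, 5, 11}.
v=11: a=11^1·(≡8), b=11^0·(≡6) mod 11; (8|11)=-1, (6|11)=-1; (−1)^{1·0·5}·(-1)^0·(-1)^1 = -1.
v=5: a=5^-1·(≡1), b=5^0·(≡3) mod 5; (1|5)=+1, (3|5)=-1; (−1)^{-1·0·2}·(+1)^0·(-1)^-1 = -1.
v=∞: -55 < 0 and 2 > 0  ⇒  (a,b)_∞ = +1.
v=2: v_2(a)=2, v_2(b)=-1; units ≡ 1, 1 (mod 8); ε·ε+αω+βω = 0·0+2·0+-1·0 ≡ 0  ⇒  (a,b)_2 = +1.
(-55, 2 / ℚ) ramifies at {5, 11}: a division algebra.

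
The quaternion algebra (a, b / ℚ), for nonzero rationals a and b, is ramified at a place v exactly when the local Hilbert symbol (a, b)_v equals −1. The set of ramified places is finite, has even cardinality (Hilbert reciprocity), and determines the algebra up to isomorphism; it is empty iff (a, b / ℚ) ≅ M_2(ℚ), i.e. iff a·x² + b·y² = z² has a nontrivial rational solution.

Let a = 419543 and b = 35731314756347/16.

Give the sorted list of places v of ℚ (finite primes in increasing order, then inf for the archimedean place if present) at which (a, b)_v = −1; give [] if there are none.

[2, 7, 23, 37]

Mod squares: a ≡ 419543, b ≡ 203. Check v ∈ {∞, 2, 7, 17, 23, 29, 37}.
v=2: v_2(a)=0, v_2(b)=-4; units ≡ 7, 3 (mod 8); ε·ε+αω+βω = 1·1+0·1+-4·0 ≡ 1  ⇒  (a,b)_2 = -1.
v=7: a=7^0·(≡5), b=7^1·(≡2) mod 7; (5|7)=-1, (2|7)=+1; (−1)^{0·1·3}·(-1)^1·(+1)^0 = -1.
v=29: a=29^1·(≡25), b=29^3·(≡7) mod 29; (25|29)=+1, (7|29)=+1; (−1)^{1·3·14}·(+1)^3·(+1)^1 = +1.
v=37: a=37^1·(≡17), b=37^2·(≡6) mod 37; (17|37)=-1, (6|37)=-1; (−1)^{1·2·18}·(-1)^2·(-1)^1 = -1.
v=∞: 419543 > 0 and 203 > 0  ⇒  (a,b)_∞ = +1.
v=23: a=23^1·(≡2), b=23^2·(≡22) mod 23; (2|23)=+1, (22|23)=-1; (−1)^{1·2·11}·(+1)^2·(-1)^1 = -1.
v=17: a=17^1·(≡12), b=17^2·(≡8) mod 17; (12|17)=-1, (8|17)=+1; (−1)^{1·2·8}·(-1)^2·(+1)^1 = +1.
(419543, 203 / ℚ) ramifies at {2, 7, 23, 37}: a division algebra.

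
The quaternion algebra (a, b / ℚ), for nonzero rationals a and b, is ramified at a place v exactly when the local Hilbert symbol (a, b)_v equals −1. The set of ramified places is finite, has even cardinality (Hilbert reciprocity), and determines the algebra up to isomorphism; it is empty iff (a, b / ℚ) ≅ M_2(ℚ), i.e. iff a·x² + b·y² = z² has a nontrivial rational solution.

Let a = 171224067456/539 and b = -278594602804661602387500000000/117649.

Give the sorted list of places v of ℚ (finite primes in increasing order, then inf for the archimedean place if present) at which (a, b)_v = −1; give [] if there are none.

[2, 11, 13, 17]

(a, b) ≡ (111826, -408595) mod (ℚ^×)²; places V = {2, 3, 5, 7, 11, 13, 17, 19, 23, ∞}.
(a,b)_5: α=0, u≡4; β=11, v≡1 (mod 5); (4|5)=+1, (1|5)=+1; sign (−1)^0·+1^11·+1^0 = +1.
(a,b)_13: α=1, u≡1; β=2, v≡7 (mod 13); (1|13)=+1, (7|13)=-1; sign (−1)^0·+1^2·-1^1 = -1.
(a,b)_19: α=2, u≡7; β=5, v≡12 (mod 19); (7|19)=+1, (12|19)=-1; sign (−1)^0·+1^5·-1^2 = +1.
(a,b)_∞: sgn(111826)=+, sgn(-408595)=−, so +1.
(a,b)_3: α=6, u≡1; β=4, v≡2 (mod 3); (1|3)=+1, (2|3)=-1; sign (−1)^0·+1^4·-1^6 = +1.
(a,b)_2: α=7, β=8; u≡1, v≡5 (mod 8); ε(u)ε(v)=0·0, αω(v)=7·1, βω(u)=8·0; sum ≡ 1  ⇒  -1.
(a,b)_11: α=-1, u≡7; β=1, v≡2 (mod 11); (7|11)=-1, (2|11)=-1; sign (−1)^1·-1^1·-1^-1 = -1.
(a,b)_17: α=1, u≡8; β=3, v≡10 (mod 17); (8|17)=+1, (10|17)=-1; sign (−1)^0·+1^3·-1^1 = -1.
(a,b)_7: α=-2, u≡2; β=-6, v≡2 (mod 7); (2|7)=+1, (2|7)=+1; sign (−1)^0·+1^-6·+1^-2 = +1.
(a,b)_23: α=1, u≡4; β=3, v≡22 (mod 23); (4|23)=+1, (22|23)=-1; sign (−1)^1·+1^3·-1^1 = +1.
(111826, -408595 / ℚ) ramifies at {2, 11, 13, 17}: a division algebra.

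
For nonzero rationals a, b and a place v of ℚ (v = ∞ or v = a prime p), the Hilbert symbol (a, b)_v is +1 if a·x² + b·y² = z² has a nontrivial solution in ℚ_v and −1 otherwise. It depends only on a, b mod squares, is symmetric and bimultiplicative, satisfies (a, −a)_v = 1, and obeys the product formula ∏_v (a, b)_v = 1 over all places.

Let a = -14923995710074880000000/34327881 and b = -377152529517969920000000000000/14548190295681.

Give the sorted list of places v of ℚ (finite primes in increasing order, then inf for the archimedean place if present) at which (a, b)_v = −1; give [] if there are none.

[2, 13, 17, 29, 43, inf]

Mod squares: a ≡ -105995, b ≡ -42858530. Check v ∈ {∞, 2, 3, 5, 7, 11, 13, 17, 29, 31, 41, 43}.
v=29: a=29^1·(≡7), b=29^0·(≡17) mod 29; (7|29)=+1, (17|29)=-1; (−1)^{1·0·14}·(+1)^0·(-1)^1 = -1.
v=7: a=7^-2·(≡6), b=7^-4·(≡6) mod 7; (6|7)=-1, (6|7)=-1; (−1)^{-2·-4·3}·(-1)^-4·(-1)^-2 = +1.
v=17: a=17^1·(≡13), b=17^1·(≡7) mod 17; (13|17)=+1, (7|17)=-1; (−1)^{1·1·8}·(+1)^1·(-1)^1 = -1.
v=∞: -105995 < 0 and -42858530 < 0  ⇒  (a,b)_∞ = -1.
v=13: a=13^2·(≡7), b=13^3·(≡1) mod 13; (7|13)=-1, (1|13)=+1; (−1)^{2·3·6}·(-1)^3·(+1)^2 = -1.
v=41: a=41^2·(≡37), b=41^3·(≡14) mod 41; (37|41)=+1, (14|41)=-1; (−1)^{2·3·20}·(+1)^3·(-1)^2 = +1.
v=31: a=31^-2·(≡18), b=31^-4·(≡12) mod 31; (18|31)=+1, (12|31)=-1; (−1)^{-2·-4·15}·(+1)^-4·(-1)^-2 = +1.
v=2: v_2(a)=18, v_2(b)=21; units ≡ 5, 7 (mod 8); ε·ε+αω+βω = 0·1+18·0+21·1 ≡ 1  ⇒  (a,b)_2 = -1.
v=5: a=5^7·(≡1), b=5^13·(≡1) mod 5; (1|5)=+1, (1|5)=+1; (−1)^{7·13·2}·(+1)^13·(+1)^7 = +1.
v=11: a=11^2·(≡9), b=11^3·(≡3) mod 11; (9|11)=+1, (3|11)=+1; (−1)^{2·3·5}·(+1)^3·(+1)^2 = +1.
v=3: a=3^-6·(≡1), b=3^-8·(≡1) mod 3; (1|3)=+1, (1|3)=+1; (−1)^{-6·-8·1}·(+1)^-8·(+1)^-6 = +1.
v=43: a=43^1·(≡8), b=43^1·(≡33) mod 43; (8|43)=-1, (33|43)=-1; (−1)^{1·1·21}·(-1)^1·(-1)^1 = -1.
|Ram(-105995, -42858530)| = 6, even; anisotropic at {2, 13, 17, 29, 43, ∞}.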